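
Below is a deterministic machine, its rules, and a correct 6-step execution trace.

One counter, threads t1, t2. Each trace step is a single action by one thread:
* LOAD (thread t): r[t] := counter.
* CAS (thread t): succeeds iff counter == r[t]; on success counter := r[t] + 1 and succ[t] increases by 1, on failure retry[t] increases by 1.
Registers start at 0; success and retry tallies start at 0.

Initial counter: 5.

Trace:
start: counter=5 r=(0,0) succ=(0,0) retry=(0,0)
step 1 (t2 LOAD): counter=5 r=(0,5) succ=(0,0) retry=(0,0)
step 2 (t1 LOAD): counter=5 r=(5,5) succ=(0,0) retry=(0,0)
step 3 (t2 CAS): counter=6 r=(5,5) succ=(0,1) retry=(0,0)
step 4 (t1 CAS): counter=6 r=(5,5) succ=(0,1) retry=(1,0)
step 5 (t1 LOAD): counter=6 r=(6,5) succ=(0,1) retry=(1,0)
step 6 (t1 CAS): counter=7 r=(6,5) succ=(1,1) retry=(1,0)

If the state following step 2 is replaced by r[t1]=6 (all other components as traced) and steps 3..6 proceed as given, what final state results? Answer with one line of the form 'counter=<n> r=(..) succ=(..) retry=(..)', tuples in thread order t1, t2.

counter=8 r=(7,5) succ=(2,1) retry=(0,0)

state after step 2 := counter=5 r=(6,5) succ=(0,0) retry=(0,0)
step 3 (t2 CAS): counter=6 r=(6,5) succ=(0,1) retry=(0,0)
step 4 (t1 CAS): counter=7 r=(6,5) succ=(1,1) retry=(0,0)
step 5 (t1 LOAD): counter=7 r=(7,5) succ=(1,1) retry=(0,0)
step 6 (t1 CAS): counter=8 r=(7,5) succ=(2,1) retry=(0,0)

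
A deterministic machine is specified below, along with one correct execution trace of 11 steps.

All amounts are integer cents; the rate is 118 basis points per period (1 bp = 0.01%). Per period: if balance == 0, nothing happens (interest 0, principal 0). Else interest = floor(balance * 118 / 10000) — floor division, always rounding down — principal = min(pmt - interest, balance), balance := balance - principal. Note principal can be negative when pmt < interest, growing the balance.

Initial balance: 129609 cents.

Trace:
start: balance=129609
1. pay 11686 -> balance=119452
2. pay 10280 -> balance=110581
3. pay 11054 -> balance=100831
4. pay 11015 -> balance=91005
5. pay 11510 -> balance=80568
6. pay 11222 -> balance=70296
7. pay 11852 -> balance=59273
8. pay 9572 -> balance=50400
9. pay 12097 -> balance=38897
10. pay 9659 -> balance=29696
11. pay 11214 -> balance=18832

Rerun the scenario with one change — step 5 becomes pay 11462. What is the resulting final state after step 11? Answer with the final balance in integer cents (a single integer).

18886

(re-executing from step 5 with the substitution; state before step 5: balance=91005)
5. pay 11462 -> balance=80616
6. pay 11222 -> balance=70345
7. pay 11852 -> balance=59323
8. pay 9572 -> balance=50451
9. pay 12097 -> balance=38949
10. pay 9659 -> balance=29749
11. pay 11214 -> balance=18886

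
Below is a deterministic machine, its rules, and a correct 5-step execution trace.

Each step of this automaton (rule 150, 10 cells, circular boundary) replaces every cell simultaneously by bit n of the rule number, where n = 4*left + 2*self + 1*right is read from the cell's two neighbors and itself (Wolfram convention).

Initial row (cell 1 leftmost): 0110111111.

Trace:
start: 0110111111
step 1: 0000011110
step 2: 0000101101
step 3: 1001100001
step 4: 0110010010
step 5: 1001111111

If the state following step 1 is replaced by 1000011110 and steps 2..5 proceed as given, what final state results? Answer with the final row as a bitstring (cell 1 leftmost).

0001010111

state after step 1 := 1000011110
step 2: 1100101100
step 3: 0011100011
step 4: 1101010100
step 5: 0001010111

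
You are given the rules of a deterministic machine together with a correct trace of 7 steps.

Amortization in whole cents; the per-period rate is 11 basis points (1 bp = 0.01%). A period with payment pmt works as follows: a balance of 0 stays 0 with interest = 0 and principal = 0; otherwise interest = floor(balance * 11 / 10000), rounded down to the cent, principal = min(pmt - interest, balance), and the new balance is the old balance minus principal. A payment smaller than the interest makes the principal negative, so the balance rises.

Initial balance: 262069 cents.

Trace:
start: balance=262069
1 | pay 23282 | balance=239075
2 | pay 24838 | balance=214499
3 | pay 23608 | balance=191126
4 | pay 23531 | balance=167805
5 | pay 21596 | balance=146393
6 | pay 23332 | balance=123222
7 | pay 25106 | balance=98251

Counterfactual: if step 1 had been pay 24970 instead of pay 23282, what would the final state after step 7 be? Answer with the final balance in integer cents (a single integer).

96553

(re-executing from step 1 with the substitution; state before step 1: balance=262069)
1 | pay 24970 | balance=237387
2 | pay 24838 | balance=212810
3 | pay 23608 | balance=189436
4 | pay 23531 | balance=166113
5 | pay 21596 | balance=144699
6 | pay 23332 | balance=121526
7 | pay 25106 | balance=96553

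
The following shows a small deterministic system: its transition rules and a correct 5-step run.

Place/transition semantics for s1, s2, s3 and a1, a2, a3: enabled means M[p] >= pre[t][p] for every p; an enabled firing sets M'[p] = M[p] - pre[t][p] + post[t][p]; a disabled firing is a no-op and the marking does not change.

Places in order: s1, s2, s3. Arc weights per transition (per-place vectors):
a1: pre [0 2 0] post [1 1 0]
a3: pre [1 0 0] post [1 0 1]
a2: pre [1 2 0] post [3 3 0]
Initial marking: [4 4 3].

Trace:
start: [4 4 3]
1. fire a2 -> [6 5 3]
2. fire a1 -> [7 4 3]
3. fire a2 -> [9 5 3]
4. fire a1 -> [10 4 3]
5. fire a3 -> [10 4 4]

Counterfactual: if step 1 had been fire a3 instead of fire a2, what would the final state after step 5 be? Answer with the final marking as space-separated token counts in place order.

(re-executing from step 1 with the substitution; state before step 1: [4 4 3])
1. fire a3 -> [4 4 4]
2. fire a1 -> [5 3 4]
3. fire a2 -> [7 4 4]
4. fire a1 -> [8 3 4]
5. fire a3 -> [8 3 5]

8 3 5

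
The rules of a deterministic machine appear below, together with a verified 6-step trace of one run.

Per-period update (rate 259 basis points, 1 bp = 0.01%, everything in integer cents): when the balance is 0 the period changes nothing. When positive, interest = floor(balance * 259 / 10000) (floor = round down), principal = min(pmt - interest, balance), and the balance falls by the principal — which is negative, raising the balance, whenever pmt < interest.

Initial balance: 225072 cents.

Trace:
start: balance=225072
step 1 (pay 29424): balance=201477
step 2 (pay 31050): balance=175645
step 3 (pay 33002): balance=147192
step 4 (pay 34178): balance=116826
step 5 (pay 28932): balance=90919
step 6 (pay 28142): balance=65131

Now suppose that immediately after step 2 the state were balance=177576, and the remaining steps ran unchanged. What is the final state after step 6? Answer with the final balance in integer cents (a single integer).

state after step 2 := balance=177576
step 3 (pay 33002): balance=149173
step 4 (pay 34178): balance=118858
step 5 (pay 28932): balance=93004
step 6 (pay 28142): balance=67270

67270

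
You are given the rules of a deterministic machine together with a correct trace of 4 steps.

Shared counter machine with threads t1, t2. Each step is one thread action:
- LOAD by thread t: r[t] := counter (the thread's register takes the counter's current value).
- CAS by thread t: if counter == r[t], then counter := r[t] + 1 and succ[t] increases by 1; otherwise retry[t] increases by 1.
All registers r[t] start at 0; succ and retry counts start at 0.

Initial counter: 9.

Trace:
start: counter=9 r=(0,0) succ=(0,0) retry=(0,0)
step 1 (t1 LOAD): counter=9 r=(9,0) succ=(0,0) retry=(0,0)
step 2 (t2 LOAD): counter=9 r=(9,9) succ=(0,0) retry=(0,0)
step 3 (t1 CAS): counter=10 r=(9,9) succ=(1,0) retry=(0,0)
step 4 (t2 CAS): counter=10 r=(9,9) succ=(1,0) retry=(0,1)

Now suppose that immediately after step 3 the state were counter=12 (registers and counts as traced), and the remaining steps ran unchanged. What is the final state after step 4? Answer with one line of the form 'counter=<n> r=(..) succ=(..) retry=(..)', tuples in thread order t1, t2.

counter=12 r=(9,9) succ=(1,0) retry=(0,1)

state after step 3 := counter=12 r=(9,9) succ=(1,0) retry=(0,0)
step 4 (t2 CAS): counter=12 r=(9,9) succ=(1,0) retry=(0,1)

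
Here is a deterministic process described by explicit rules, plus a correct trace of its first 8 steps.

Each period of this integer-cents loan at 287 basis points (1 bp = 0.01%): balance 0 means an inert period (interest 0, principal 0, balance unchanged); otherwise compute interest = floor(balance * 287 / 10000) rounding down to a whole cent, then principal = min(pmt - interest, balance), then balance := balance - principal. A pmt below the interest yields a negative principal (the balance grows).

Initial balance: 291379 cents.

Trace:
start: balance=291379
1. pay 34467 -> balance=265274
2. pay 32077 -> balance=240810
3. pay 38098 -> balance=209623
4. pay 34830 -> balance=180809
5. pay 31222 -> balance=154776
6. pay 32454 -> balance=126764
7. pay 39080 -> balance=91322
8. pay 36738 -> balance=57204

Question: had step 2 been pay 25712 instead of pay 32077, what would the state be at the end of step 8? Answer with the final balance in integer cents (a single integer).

(re-executing from step 2 with the substitution; state before step 2: balance=265274)
2. pay 25712 -> balance=247175
3. pay 38098 -> balance=216170
4. pay 34830 -> balance=187544
5. pay 31222 -> balance=161704
6. pay 32454 -> balance=133890
7. pay 39080 -> balance=98652
8. pay 36738 -> balance=64745

64745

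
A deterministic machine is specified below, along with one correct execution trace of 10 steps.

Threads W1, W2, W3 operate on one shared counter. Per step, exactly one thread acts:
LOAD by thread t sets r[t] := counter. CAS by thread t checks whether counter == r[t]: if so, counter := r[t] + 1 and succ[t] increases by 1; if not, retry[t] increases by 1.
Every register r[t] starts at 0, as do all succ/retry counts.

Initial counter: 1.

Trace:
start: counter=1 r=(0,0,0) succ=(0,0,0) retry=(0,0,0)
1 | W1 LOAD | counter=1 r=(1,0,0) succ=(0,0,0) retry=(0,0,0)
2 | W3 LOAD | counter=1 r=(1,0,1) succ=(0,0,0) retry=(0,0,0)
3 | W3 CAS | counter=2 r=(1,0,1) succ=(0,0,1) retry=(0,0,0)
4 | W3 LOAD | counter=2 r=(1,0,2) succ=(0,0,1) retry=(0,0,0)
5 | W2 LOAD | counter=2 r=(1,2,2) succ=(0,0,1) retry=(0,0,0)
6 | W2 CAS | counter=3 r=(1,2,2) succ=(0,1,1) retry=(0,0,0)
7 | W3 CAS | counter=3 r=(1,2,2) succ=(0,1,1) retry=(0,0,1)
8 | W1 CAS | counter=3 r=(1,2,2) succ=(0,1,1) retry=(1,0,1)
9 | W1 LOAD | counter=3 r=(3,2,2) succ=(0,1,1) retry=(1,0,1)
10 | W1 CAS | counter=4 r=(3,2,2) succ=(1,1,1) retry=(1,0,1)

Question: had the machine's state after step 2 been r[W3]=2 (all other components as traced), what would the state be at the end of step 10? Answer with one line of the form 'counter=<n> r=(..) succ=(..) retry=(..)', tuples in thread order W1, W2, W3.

state after step 2 := counter=1 r=(1,0,2) succ=(0,0,0) retry=(0,0,0)
3 | W3 CAS | counter=1 r=(1,0,2) succ=(0,0,0) retry=(0,0,1)
4 | W3 LOAD | counter=1 r=(1,0,1) succ=(0,0,0) retry=(0,0,1)
5 | W2 LOAD | counter=1 r=(1,1,1) succ=(0,0,0) retry=(0,0,1)
6 | W2 CAS | counter=2 r=(1,1,1) succ=(0,1,0) retry=(0,0,1)
7 | W3 CAS | counter=2 r=(1,1,1) succ=(0,1,0) retry=(0,0,2)
8 | W1 CAS | counter=2 r=(1,1,1) succ=(0,1,0) retry=(1,0,2)
9 | W1 LOAD | counter=2 r=(2,1,1) succ=(0,1,0) retry=(1,0,2)
10 | W1 CAS | counter=3 r=(2,1,1) succ=(1,1,0) retry=(1,0,2)

counter=3 r=(2,1,1) succ=(1,1,0) retry=(1,0,2)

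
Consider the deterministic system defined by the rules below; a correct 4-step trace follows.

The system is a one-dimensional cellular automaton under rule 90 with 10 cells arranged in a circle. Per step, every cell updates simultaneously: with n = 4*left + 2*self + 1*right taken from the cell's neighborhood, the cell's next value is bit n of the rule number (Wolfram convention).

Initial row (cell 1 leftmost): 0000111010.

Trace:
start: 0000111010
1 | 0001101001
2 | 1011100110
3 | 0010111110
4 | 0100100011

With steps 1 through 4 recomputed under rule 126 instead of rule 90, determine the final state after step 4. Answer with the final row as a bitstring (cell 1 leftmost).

0011011000

(re-executing steps 1..4 under rule 126; state before step 1: 0000111010)
1 | 0001101111
2 | 1011111001
3 | 1110001111
4 | 0011011000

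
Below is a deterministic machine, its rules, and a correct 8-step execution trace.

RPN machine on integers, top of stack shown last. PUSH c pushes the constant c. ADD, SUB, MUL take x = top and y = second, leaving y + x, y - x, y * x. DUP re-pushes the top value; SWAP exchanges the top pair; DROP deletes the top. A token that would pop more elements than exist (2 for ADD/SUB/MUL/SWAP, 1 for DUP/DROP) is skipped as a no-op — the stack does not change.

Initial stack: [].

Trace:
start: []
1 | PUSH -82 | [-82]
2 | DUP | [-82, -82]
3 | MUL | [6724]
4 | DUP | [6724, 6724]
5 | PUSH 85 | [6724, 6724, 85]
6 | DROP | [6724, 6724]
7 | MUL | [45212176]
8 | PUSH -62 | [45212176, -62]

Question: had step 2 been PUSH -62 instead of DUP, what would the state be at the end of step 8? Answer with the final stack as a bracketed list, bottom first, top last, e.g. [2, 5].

(re-executing from step 2 with the substitution; state before step 2: [-82])
2 | PUSH -62 | [-82, -62]
3 | MUL | [5084]
4 | DUP | [5084, 5084]
5 | PUSH 85 | [5084, 5084, 85]
6 | DROP | [5084, 5084]
7 | MUL | [25847056]
8 | PUSH -62 | [25847056, -62]

[25847056, -62]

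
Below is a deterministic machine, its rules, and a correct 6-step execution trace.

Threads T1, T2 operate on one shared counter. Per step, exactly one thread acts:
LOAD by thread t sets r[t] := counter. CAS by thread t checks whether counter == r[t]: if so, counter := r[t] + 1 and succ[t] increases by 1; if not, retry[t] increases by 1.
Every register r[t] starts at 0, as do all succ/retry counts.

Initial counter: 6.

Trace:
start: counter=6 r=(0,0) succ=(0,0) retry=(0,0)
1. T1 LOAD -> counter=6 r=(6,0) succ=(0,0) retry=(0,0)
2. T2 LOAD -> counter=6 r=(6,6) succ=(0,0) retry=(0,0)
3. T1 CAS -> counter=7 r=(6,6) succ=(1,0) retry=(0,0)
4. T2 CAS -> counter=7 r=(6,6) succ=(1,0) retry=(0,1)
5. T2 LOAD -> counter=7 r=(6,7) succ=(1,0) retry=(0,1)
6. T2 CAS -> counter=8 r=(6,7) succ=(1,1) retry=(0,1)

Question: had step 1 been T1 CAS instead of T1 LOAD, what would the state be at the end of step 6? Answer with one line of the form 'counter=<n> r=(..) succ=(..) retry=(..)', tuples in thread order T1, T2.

(re-executing from step 1 with the substitution; state before step 1: counter=6 r=(0,0) succ=(0,0) retry=(0,0))
1. T1 CAS -> counter=6 r=(0,0) succ=(0,0) retry=(1,0)
2. T2 LOAD -> counter=6 r=(0,6) succ=(0,0) retry=(1,0)
3. T1 CAS -> counter=6 r=(0,6) succ=(0,0) retry=(2,0)
4. T2 CAS -> counter=7 r=(0,6) succ=(0,1) retry=(2,0)
5. T2 LOAD -> counter=7 r=(0,7) succ=(0,1) retry=(2,0)
6. T2 CAS -> counter=8 r=(0,7) succ=(0,2) retry=(2,0)

counter=8 r=(0,7) succ=(0,2) retry=(2,0)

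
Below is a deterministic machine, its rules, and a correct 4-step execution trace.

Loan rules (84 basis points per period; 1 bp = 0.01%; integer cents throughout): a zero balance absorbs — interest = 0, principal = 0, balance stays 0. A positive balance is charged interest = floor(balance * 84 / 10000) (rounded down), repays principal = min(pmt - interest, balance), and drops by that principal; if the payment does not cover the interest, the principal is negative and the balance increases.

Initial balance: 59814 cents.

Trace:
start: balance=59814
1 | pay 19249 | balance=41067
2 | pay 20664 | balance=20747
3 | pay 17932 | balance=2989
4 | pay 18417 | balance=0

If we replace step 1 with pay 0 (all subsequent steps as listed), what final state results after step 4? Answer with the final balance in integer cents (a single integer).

(re-executing from step 1 with the substitution; state before step 1: balance=59814)
1 | pay 0 | balance=60316
2 | pay 20664 | balance=40158
3 | pay 17932 | balance=22563
4 | pay 18417 | balance=4335

4335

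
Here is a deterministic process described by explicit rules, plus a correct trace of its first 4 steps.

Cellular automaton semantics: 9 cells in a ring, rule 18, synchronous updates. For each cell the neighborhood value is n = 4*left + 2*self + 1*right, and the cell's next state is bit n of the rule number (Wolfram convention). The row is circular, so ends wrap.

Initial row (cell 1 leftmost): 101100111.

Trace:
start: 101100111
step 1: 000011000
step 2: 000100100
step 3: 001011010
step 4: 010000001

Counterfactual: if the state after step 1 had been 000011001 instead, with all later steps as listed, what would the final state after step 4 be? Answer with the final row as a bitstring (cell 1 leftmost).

100000100

state after step 1 := 000011001
step 2: 100100110
step 3: 011011000
step 4: 100000100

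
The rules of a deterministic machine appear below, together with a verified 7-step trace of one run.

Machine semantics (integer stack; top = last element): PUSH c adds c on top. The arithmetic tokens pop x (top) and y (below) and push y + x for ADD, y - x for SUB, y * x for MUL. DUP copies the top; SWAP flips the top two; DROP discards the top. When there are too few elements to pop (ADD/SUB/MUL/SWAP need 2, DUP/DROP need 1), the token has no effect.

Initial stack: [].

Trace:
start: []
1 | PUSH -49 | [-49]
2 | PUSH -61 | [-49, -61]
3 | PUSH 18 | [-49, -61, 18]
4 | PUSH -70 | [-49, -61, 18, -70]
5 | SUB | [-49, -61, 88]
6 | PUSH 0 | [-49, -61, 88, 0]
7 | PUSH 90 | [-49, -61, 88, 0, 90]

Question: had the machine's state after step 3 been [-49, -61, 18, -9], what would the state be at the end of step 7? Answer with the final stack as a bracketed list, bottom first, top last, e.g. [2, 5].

state after step 3 := [-49, -61, 18, -9]
4 | PUSH -70 | [-49, -61, 18, -9, -70]
5 | SUB | [-49, -61, 18, 61]
6 | PUSH 0 | [-49, -61, 18, 61, 0]
7 | PUSH 90 | [-49, -61, 18, 61, 0, 90]

[-49, -61, 18, 61, 0, 90]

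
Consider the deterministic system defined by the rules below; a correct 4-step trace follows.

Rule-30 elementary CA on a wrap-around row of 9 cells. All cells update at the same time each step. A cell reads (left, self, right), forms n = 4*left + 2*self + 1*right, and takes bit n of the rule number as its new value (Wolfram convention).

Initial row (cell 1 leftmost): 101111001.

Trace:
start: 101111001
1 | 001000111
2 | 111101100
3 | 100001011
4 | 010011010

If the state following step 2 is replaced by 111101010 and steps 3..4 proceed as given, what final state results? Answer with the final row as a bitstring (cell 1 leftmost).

state after step 2 := 111101010
3 | 100001010
4 | 110011010

110011010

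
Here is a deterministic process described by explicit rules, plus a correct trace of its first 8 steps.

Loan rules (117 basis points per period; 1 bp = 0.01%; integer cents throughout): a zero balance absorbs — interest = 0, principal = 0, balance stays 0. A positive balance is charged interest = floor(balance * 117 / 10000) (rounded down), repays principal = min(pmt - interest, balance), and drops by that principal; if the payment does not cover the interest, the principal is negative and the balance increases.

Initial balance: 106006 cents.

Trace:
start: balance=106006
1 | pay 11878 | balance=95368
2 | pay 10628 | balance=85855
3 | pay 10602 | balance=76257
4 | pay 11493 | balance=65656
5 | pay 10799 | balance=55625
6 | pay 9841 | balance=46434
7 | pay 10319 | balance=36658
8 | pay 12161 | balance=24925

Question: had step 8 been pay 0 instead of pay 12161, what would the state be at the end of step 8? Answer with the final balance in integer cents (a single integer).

(re-executing from step 8 with the substitution; state before step 8: balance=36658)
8 | pay 0 | balance=37086

37086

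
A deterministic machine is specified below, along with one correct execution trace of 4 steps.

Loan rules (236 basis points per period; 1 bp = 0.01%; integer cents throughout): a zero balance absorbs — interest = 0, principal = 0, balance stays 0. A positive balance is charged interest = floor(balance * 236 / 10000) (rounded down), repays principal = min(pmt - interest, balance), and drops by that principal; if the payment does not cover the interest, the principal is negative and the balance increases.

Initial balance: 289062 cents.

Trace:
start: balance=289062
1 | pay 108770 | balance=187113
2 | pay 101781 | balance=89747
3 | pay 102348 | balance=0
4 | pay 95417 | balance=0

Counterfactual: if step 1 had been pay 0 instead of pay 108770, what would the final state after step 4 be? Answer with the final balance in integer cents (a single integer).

10506

(re-executing from step 1 with the substitution; state before step 1: balance=289062)
1 | pay 0 | balance=295883
2 | pay 101781 | balance=201084
3 | pay 102348 | balance=103481
4 | pay 95417 | balance=10506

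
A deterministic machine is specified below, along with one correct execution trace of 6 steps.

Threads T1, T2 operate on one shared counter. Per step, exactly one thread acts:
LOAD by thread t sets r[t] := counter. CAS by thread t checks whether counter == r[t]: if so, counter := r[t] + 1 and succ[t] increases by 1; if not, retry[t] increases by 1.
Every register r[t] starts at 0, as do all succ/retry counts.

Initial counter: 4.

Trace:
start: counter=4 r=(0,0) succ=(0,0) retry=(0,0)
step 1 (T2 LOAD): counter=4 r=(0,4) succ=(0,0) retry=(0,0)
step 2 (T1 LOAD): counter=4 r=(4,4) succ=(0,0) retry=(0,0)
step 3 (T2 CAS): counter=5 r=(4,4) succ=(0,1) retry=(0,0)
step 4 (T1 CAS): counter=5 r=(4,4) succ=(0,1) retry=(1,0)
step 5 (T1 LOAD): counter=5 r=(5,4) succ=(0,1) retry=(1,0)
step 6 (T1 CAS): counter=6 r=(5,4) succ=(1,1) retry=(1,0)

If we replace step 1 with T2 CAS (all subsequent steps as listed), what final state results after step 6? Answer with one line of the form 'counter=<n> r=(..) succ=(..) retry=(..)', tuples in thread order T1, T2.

counter=6 r=(5,0) succ=(2,0) retry=(0,2)

(re-executing from step 1 with the substitution; state before step 1: counter=4 r=(0,0) succ=(0,0) retry=(0,0))
step 1 (T2 CAS): counter=4 r=(0,0) succ=(0,0) retry=(0,1)
step 2 (T1 LOAD): counter=4 r=(4,0) succ=(0,0) retry=(0,1)
step 3 (T2 CAS): counter=4 r=(4,0) succ=(0,0) retry=(0,2)
step 4 (T1 CAS): counter=5 r=(4,0) succ=(1,0) retry=(0,2)
step 5 (T1 LOAD): counter=5 r=(5,0) succ=(1,0) retry=(0,2)
step 6 (T1 CAS): counter=6 r=(5,0) succ=(2,0) retry=(0,2)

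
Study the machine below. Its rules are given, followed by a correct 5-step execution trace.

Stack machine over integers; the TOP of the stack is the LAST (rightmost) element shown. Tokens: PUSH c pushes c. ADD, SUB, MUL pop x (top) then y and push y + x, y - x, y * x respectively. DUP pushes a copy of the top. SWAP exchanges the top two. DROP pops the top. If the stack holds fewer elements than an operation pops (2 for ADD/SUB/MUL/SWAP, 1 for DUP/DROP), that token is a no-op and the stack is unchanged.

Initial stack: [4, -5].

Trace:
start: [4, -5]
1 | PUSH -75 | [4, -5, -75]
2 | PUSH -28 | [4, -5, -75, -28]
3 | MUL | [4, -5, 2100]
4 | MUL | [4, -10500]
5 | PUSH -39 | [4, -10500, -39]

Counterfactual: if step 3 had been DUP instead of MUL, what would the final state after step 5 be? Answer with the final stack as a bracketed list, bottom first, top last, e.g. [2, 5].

[4, -5, -75, 784, -39]

(re-executing from step 3 with the substitution; state before step 3: [4, -5, -75, -28])
3 | DUP | [4, -5, -75, -28, -28]
4 | MUL | [4, -5, -75, 784]
5 | PUSH -39 | [4, -5, -75, 784, -39]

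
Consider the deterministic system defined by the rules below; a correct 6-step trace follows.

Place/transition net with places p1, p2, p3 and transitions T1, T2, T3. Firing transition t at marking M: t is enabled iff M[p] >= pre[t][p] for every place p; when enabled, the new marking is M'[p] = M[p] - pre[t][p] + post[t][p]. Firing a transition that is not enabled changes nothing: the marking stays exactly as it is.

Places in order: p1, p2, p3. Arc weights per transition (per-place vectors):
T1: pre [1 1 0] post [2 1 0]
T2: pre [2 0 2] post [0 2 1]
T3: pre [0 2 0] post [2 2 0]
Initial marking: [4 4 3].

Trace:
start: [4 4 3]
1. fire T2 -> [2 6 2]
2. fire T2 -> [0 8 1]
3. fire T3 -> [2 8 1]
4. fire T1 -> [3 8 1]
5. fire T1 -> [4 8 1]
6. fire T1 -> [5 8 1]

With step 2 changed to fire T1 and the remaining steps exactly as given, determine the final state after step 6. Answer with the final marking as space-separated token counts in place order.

8 6 2

(re-executing from step 2 with the substitution; state before step 2: [2 6 2])
2. fire T1 -> [3 6 2]
3. fire T3 -> [5 6 2]
4. fire T1 -> [6 6 2]
5. fire T1 -> [7 6 2]
6. fire T1 -> [8 6 2]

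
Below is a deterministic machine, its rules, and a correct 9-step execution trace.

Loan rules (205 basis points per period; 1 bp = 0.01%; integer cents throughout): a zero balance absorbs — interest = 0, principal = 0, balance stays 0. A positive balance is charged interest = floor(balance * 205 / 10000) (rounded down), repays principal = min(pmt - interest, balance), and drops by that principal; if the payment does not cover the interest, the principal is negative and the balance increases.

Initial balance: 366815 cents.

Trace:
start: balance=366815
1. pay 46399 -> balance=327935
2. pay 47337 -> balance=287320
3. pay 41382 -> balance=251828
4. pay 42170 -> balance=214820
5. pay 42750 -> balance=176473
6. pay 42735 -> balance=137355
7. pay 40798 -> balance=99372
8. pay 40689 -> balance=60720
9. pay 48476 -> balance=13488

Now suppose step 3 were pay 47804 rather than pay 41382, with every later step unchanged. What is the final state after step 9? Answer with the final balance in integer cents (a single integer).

6235

(re-executing from step 3 with the substitution; state before step 3: balance=287320)
3. pay 47804 -> balance=245406
4. pay 42170 -> balance=208266
5. pay 42750 -> balance=169785
6. pay 42735 -> balance=130530
7. pay 40798 -> balance=92407
8. pay 40689 -> balance=53612
9. pay 48476 -> balance=6235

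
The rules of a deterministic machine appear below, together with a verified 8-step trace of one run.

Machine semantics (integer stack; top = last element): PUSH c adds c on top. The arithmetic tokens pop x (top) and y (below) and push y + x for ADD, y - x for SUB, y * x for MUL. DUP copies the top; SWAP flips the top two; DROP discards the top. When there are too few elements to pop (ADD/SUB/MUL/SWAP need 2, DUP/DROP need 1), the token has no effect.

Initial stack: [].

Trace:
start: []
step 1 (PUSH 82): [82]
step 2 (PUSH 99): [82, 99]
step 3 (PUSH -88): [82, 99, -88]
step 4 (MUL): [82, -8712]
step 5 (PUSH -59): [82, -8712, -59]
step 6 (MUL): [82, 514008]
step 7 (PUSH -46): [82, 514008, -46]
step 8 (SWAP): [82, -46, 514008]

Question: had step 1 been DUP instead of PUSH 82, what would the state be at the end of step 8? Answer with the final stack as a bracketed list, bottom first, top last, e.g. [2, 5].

(re-executing from step 1 with the substitution; state before step 1: [])
step 1 (DUP): []
step 2 (PUSH 99): [99]
step 3 (PUSH -88): [99, -88]
step 4 (MUL): [-8712]
step 5 (PUSH -59): [-8712, -59]
step 6 (MUL): [514008]
step 7 (PUSH -46): [514008, -46]
step 8 (SWAP): [-46, 514008]

[-46, 514008]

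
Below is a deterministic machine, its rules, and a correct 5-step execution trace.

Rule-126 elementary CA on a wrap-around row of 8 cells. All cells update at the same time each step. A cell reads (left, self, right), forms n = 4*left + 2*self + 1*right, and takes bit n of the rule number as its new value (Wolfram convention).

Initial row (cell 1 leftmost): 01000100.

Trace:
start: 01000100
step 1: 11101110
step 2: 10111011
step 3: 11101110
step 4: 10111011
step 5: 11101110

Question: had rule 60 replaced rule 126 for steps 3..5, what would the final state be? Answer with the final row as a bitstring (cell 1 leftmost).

(re-executing steps 3..5 under rule 60; state before step 3: 10111011)
step 3: 01100110
step 4: 01010101
step 5: 11111111

11111111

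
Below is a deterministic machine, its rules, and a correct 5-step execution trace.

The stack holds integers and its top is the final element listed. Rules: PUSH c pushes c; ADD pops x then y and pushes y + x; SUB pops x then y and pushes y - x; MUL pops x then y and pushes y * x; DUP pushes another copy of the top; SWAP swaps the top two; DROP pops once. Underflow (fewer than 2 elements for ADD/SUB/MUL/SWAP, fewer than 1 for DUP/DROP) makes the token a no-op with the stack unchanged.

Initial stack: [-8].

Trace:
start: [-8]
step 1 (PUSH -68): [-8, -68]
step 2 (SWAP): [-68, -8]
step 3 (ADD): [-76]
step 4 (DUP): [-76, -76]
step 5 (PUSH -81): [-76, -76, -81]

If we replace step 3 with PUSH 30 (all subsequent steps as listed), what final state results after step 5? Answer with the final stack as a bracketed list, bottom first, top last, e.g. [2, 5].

[-68, -8, 30, 30, -81]

(re-executing from step 3 with the substitution; state before step 3: [-68, -8])
step 3 (PUSH 30): [-68, -8, 30]
step 4 (DUP): [-68, -8, 30, 30]
step 5 (PUSH -81): [-68, -8, 30, 30, -81]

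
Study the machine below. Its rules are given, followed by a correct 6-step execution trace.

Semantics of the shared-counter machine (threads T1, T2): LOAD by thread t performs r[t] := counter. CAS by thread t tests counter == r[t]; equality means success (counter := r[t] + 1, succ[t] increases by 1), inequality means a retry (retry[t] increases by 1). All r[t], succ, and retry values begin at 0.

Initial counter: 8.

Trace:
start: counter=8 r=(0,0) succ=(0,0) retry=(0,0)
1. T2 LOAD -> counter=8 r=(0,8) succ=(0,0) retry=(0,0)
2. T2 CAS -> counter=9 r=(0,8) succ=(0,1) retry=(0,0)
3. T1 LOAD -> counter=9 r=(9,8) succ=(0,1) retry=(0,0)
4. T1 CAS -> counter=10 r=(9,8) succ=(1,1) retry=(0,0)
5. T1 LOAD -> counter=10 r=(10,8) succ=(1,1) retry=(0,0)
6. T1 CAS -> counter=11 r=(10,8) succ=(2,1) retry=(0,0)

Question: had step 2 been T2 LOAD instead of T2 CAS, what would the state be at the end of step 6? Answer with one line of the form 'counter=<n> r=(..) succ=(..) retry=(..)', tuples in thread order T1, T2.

(re-executing from step 2 with the substitution; state before step 2: counter=8 r=(0,8) succ=(0,0) retry=(0,0))
2. T2 LOAD -> counter=8 r=(0,8) succ=(0,0) retry=(0,0)
3. T1 LOAD -> counter=8 r=(8,8) succ=(0,0) retry=(0,0)
4. T1 CAS -> counter=9 r=(8,8) succ=(1,0) retry=(0,0)
5. T1 LOAD -> counter=9 r=(9,8) succ=(1,0) retry=(0,0)
6. T1 CAS -> counter=10 r=(9,8) succ=(2,0) retry=(0,0)

counter=10 r=(9,8) succ=(2,0) retry=(0,0)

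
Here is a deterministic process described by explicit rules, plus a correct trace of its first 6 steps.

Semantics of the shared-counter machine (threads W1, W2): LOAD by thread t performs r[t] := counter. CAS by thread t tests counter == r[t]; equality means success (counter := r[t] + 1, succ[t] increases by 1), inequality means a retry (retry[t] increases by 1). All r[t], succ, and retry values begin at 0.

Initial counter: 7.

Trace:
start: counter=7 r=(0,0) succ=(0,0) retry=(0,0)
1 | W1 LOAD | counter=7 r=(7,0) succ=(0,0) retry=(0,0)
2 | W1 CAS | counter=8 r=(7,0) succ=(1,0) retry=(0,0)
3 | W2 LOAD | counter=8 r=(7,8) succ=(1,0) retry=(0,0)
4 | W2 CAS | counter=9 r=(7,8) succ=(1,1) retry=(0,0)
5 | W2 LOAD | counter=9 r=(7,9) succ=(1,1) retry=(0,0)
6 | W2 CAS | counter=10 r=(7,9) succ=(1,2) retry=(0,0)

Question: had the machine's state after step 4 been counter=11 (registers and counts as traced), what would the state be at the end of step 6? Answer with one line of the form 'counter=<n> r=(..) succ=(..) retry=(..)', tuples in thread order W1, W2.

state after step 4 := counter=11 r=(7,8) succ=(1,1) retry=(0,0)
5 | W2 LOAD | counter=11 r=(7,11) succ=(1,1) retry=(0,0)
6 | W2 CAS | counter=12 r=(7,11) succ=(1,2) retry=(0,0)

counter=12 r=(7,11) succ=(1,2) retry=(0,0)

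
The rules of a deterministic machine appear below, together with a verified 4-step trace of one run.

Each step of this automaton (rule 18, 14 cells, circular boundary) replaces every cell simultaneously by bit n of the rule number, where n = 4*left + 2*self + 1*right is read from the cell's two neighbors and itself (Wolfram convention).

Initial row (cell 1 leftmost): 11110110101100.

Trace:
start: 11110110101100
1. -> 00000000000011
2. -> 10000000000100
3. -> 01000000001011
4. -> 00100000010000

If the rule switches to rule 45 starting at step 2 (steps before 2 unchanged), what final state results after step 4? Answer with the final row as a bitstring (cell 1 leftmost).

01011111110100

(re-executing steps 2..4 under rule 45; state before step 2: 00000000000011)
2. -> 01111111111010
3. -> 01000000000110
4. -> 01011111110100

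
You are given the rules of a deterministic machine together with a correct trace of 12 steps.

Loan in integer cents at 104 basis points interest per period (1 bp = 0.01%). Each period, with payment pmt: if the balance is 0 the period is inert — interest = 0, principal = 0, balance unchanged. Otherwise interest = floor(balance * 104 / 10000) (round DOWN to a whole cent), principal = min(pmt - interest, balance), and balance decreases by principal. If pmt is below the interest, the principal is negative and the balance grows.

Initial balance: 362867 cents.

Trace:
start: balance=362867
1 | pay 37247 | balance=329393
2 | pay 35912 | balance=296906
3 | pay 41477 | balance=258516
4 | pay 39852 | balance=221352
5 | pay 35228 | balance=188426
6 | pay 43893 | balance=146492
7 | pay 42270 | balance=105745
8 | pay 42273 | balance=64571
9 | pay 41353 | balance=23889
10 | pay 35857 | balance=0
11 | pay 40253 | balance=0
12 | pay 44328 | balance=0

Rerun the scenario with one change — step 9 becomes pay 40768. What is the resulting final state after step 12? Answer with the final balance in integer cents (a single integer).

(re-executing from step 9 with the substitution; state before step 9: balance=64571)
9 | pay 40768 | balance=24474
10 | pay 35857 | balance=0
11 | pay 40253 | balance=0
12 | pay 44328 | balance=0

0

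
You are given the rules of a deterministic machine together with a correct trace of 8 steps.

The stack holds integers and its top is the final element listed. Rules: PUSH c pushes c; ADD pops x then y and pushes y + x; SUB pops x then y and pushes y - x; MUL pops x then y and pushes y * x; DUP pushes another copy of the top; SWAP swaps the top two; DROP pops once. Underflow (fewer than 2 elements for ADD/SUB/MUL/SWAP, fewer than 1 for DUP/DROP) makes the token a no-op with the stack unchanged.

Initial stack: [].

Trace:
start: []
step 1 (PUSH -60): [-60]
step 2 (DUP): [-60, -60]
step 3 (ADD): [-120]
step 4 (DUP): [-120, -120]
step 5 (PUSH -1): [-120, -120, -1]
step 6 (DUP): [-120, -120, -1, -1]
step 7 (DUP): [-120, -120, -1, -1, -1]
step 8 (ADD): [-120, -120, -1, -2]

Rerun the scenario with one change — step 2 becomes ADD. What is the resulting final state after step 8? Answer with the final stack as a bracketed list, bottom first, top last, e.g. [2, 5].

(re-executing from step 2 with the substitution; state before step 2: [-60])
step 2 (ADD): [-60]
step 3 (ADD): [-60]
step 4 (DUP): [-60, -60]
step 5 (PUSH -1): [-60, -60, -1]
step 6 (DUP): [-60, -60, -1, -1]
step 7 (DUP): [-60, -60, -1, -1, -1]
step 8 (ADD): [-60, -60, -1, -2]

[-60, -60, -1, -2]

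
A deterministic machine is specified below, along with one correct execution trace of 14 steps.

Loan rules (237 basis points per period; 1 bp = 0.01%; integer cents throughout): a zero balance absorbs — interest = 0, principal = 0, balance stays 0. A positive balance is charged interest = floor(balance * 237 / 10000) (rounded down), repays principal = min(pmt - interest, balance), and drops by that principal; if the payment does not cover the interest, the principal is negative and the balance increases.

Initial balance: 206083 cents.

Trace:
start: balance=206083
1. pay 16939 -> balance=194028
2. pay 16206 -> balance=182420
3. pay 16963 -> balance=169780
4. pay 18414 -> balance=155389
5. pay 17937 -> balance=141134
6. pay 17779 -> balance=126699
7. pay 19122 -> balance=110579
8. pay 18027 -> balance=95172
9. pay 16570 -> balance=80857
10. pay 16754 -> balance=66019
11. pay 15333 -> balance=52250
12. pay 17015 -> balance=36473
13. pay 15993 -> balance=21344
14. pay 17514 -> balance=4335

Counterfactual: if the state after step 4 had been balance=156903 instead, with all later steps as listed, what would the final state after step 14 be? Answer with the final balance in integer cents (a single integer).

state after step 4 := balance=156903
5. pay 17937 -> balance=142684
6. pay 17779 -> balance=128286
7. pay 19122 -> balance=112204
8. pay 18027 -> balance=96836
9. pay 16570 -> balance=82561
10. pay 16754 -> balance=67763
11. pay 15333 -> balance=54035
12. pay 17015 -> balance=38300
13. pay 15993 -> balance=23214
14. pay 17514 -> balance=6250

6250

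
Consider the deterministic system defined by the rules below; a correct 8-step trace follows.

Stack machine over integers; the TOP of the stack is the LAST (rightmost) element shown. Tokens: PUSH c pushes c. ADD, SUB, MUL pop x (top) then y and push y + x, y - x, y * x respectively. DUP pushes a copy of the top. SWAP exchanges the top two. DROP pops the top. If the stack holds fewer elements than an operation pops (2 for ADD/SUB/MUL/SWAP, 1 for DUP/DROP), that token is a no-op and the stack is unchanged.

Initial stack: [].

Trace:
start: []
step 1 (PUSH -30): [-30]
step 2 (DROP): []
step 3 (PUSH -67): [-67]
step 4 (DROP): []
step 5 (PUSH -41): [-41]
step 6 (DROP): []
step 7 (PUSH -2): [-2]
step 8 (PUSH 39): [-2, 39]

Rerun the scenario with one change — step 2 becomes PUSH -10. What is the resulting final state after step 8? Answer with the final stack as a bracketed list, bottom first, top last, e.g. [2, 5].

(re-executing from step 2 with the substitution; state before step 2: [-30])
step 2 (PUSH -10): [-30, -10]
step 3 (PUSH -67): [-30, -10, -67]
step 4 (DROP): [-30, -10]
step 5 (PUSH -41): [-30, -10, -41]
step 6 (DROP): [-30, -10]
step 7 (PUSH -2): [-30, -10, -2]
step 8 (PUSH 39): [-30, -10, -2, 39]

[-30, -10, -2, 39]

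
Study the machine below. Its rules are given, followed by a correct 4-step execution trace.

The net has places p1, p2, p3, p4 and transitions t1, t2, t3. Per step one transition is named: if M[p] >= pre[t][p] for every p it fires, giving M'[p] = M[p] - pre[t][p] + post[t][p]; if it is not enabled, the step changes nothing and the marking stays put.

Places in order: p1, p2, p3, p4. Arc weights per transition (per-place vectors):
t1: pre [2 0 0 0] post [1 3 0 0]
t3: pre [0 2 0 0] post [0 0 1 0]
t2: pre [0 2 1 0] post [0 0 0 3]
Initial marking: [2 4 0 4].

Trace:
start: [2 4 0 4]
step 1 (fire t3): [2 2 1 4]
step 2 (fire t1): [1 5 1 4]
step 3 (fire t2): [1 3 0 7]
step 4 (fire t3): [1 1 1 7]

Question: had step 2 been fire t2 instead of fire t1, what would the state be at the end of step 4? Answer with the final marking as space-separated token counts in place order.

(re-executing from step 2 with the substitution; state before step 2: [2 2 1 4])
step 2 (fire t2): [2 0 0 7]
step 3 (fire t2): [2 0 0 7]
step 4 (fire t3): [2 0 0 7]

2 0 0 7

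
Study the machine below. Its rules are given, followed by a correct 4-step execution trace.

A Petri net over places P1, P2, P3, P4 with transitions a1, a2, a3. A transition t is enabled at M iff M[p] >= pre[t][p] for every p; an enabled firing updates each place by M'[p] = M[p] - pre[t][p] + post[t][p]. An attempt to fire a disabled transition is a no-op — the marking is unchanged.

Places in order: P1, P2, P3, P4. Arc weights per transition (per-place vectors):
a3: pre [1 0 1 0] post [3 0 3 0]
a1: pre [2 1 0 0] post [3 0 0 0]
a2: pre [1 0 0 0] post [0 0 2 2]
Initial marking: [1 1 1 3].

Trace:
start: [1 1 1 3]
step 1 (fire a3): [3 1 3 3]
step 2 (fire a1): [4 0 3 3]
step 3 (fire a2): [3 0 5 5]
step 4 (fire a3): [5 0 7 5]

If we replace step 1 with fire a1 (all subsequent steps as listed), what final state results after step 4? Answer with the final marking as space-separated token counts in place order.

(re-executing from step 1 with the substitution; state before step 1: [1 1 1 3])
step 1 (fire a1): [1 1 1 3]
step 2 (fire a1): [1 1 1 3]
step 3 (fire a2): [0 1 3 5]
step 4 (fire a3): [0 1 3 5]

0 1 3 5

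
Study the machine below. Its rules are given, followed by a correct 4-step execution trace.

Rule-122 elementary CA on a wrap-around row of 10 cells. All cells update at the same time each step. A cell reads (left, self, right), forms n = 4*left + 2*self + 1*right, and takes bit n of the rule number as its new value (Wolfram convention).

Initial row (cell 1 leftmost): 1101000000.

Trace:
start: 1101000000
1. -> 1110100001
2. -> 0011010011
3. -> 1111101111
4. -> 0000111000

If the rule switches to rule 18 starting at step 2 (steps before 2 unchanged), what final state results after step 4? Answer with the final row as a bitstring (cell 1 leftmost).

1001000000

(re-executing steps 2..4 under rule 18; state before step 2: 1110100001)
2. -> 0000010010
3. -> 0000101101
4. -> 1001000000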